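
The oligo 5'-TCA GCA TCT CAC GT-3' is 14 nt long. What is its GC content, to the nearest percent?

50%

Counting bases: A=3, G=2, T=4, C=5
G+C = 2 + 5 = 7 out of 14 bases
%GC = 7/14 × 100 = 50% ≈ 50%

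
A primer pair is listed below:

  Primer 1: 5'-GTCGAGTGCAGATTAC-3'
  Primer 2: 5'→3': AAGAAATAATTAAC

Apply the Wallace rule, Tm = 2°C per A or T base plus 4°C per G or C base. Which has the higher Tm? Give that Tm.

Primer 1: A+T=8, G+C=8 → Tm = 2(8)+4(8) = 48°C
Primer 2: A+T=12, G+C=2 → Tm = 2(12)+4(2) = 32°C
48°C vs 32°C → primer 1 is higher.

Primer 1, 48°C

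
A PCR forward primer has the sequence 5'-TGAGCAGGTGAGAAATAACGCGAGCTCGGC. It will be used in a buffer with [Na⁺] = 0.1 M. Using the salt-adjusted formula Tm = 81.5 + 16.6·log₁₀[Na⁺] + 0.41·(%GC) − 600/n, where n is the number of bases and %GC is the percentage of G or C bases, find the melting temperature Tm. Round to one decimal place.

68.1°C

Length n = 30. Counting bases: T=4, A=9, C=6, G=11
G+C = 17, so %GC = 17/30 × 100 = 56.667%
Salt term: 16.6 × (-1) = -16.6
GC term: 0.41 × 56.667 = 23.233; length term: −600/30 = −20
Tm = 81.5 + (-16.6) + 23.233 − 20 = 68.133 → 68.1°C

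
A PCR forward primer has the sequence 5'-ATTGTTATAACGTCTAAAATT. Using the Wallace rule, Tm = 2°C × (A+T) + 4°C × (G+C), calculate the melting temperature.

50°C

Counting bases: C=2, G=2, T=9, A=8
AT pairs contribute 17, GC pairs contribute 4.
Tm = 4·4 + 2·17 = 16 + 34 = 50°C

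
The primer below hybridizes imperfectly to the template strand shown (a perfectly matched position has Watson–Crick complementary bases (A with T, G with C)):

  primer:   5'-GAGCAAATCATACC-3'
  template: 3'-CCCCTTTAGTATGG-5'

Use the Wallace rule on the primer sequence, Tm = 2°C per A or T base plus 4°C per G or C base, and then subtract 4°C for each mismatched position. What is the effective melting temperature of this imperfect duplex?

Primer base counts: A=6, T=2, G=2, C=4 → A+T=8, G+C=6
Perfect-match Tm = 2(8) + 4(6) = 16 + 24 = 40°C
Mismatches (positions where the bases are not complementary): 2 (at positions 2, 4)
Effective Tm = 40 − 2×4 = 40 − 8 = 32°C

32°C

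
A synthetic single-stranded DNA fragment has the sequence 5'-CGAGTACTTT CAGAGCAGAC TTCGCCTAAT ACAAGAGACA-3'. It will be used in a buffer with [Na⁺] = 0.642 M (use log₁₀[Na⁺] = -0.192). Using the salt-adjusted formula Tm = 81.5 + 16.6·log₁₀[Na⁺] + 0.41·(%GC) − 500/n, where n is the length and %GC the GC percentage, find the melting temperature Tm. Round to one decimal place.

Length n = 40. Scanning the sequence gives T=8, C=10, G=8, A=14.
G+C = 18, so %GC = 18/40 × 100 = 45%
Salt term: 16.6 × (-0.192) = -3.187
GC term: 0.41 × 45 = 18.45; length term: −500/40 = −12.5
Tm = 81.5 + (-3.187) + 18.45 − 12.5 = 84.263 → 84.3°C

84.3°C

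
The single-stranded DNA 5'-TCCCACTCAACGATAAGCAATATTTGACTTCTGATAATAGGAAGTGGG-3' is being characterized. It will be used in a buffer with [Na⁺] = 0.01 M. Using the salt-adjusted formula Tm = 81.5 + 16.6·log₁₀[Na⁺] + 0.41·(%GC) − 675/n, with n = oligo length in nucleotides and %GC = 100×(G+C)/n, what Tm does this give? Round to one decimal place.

50.5°C

Length n = 48. Counting bases: G=10, A=16, T=13, C=9
G+C = 19, so %GC = 19/48 × 100 = 39.583%
Salt term: 16.6 × (-2) = -33.2
GC term: 0.41 × 39.583 = 16.229; length term: −675/48 = −14.062
Tm = 81.5 + (-33.2) + 16.229 − 14.062 = 50.467 → 50.5°C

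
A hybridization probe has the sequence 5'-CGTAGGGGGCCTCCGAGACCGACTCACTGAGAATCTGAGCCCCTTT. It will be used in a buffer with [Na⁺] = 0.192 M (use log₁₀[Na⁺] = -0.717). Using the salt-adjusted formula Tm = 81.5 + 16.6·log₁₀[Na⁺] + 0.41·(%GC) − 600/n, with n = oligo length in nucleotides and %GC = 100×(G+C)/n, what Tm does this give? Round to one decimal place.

81.5°C

Length n = 46. Counting bases: G=13, A=9, C=15, T=9
G+C = 28, so %GC = 28/46 × 100 = 60.87%
Salt term: 16.6 × (-0.717) = -11.902
GC term: 0.41 × 60.87 = 24.957; length term: −600/46 = −13.043
Tm = 81.5 + (-11.902) + 24.957 − 13.043 = 81.512 → 81.5°C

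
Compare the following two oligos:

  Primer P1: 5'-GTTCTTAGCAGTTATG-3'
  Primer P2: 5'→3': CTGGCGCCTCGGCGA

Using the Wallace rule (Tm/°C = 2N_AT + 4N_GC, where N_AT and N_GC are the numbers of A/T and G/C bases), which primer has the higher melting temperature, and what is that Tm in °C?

Primer P2, 54°C

Primer P1: A+T=10, G+C=6 → Tm = 2(10)+4(6) = 44°C
Primer P2: A+T=3, G+C=12 → Tm = 2(3)+4(12) = 54°C
44°C vs 54°C → primer P2 is higher.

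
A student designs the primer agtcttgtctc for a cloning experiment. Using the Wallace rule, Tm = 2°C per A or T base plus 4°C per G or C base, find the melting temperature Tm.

32°C

Counting bases: G=2, A=1, T=5, C=3
AT pairs contribute 6, GC pairs contribute 5.
Tm = 2(6) + 4(5) = 12 + 20 = 32°C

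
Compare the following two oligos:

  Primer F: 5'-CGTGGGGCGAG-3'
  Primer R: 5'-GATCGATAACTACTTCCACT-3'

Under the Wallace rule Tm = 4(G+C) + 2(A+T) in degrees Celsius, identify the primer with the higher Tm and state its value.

Primer F: A+T=2, G+C=9 → Tm = 2(2)+4(9) = 40°C
Primer R: A+T=12, G+C=8 → Tm = 2(12)+4(8) = 56°C
40°C vs 56°C → primer R is higher.

Primer R, 56°C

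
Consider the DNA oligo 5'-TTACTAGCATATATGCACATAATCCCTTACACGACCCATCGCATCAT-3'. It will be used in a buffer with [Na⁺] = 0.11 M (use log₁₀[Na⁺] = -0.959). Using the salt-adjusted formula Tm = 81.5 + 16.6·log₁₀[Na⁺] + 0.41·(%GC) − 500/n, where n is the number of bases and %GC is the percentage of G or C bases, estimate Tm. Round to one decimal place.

Length n = 47. Counting bases: A=15, T=13, G=4, C=15
G+C = 19, so %GC = 19/47 × 100 = 40.426%
Salt term: 16.6 × (-0.959) = -15.919
GC term: 0.41 × 40.426 = 16.575; length term: −500/47 = −10.638
Tm = 81.5 + (-15.919) + 16.575 − 10.638 = 71.518 → 71.5°C

71.5°C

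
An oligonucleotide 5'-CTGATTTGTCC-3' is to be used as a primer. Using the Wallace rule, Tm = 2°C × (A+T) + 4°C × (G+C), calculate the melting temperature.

Base counts: T=5, C=3, G=2, A=1
So N_AT = 6 and N_GC = 5.
Tm = 4·5 + 2·6 = 20 + 12 = 32°C

32°C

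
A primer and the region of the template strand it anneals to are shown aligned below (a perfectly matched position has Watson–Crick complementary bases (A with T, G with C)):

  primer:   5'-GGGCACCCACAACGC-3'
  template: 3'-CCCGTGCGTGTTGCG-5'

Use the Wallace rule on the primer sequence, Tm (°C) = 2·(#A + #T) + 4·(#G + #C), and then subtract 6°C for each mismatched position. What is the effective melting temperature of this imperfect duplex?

Primer base counts: A=4, T=0, G=4, C=7 → A+T=4, G+C=11
Perfect-match Tm = 2(4) + 4(11) = 8 + 44 = 52°C
Mismatches (positions where the bases are not complementary): 1 (at position 7)
Effective Tm = 52 − 1×6 = 52 − 6 = 46°C

46°C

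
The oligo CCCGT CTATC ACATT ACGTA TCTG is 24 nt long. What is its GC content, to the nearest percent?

46%

C=8, A=5, G=3, T=8
G+C = 3 + 8 = 11 out of 24 bases
%GC = 11/24 × 100 = 45.83% ≈ 46%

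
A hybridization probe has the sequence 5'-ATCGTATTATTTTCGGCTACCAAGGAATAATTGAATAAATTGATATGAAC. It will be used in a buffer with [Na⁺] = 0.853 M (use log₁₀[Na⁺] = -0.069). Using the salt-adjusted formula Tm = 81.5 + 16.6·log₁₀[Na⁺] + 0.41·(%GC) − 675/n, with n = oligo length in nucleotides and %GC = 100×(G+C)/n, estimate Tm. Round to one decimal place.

Length n = 50. Counting bases: A=19, C=6, T=17, G=8
G+C = 14, so %GC = 14/50 × 100 = 28%
Salt term: 16.6 × (-0.069) = -1.145
GC term: 0.41 × 28 = 11.48; length term: −675/50 = −13.5
Tm = 81.5 + (-1.145) + 11.48 − 13.5 = 78.335 → 78.3°C

78.3°C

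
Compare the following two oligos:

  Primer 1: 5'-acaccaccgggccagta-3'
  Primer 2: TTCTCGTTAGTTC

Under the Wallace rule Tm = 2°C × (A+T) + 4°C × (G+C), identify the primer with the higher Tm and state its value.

Primer 1: A+T=6, G+C=11 → Tm = 2(6)+4(11) = 56°C
Primer 2: A+T=8, G+C=5 → Tm = 2(8)+4(5) = 36°C
56°C vs 36°C → primer 1 is higher.

Primer 1, 56°C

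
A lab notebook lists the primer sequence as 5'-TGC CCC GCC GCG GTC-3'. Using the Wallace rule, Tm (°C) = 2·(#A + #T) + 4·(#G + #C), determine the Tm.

Scanning the sequence gives T=2, G=5, A=0, C=8.
AT pairs contribute 2, GC pairs contribute 13.
Tm = 2×2 + 4×13 = 56°C

56°C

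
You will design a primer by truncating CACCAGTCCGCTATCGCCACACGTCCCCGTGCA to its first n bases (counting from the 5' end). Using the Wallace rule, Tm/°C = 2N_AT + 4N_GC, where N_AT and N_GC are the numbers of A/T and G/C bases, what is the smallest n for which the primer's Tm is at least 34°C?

First 9 bases: CACCAGTCC → Tm = 30°C (< 34°C)
First 10 bases: CACCAGTCCG → Tm = 34°C (≥ 34°C)
Each additional base adds 2°C (A/T) or 4°C (G/C), so Tm is non-decreasing in n; n = 10 is the first length to reach 34°C.

n = 10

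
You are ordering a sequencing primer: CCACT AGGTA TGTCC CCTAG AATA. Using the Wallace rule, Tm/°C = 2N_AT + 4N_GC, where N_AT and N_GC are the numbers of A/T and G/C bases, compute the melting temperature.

70°C

Counting bases: T=6, G=4, A=7, C=7
A+T = 13, G+C = 11
Tm = 2×13 + 4×11 = 70°C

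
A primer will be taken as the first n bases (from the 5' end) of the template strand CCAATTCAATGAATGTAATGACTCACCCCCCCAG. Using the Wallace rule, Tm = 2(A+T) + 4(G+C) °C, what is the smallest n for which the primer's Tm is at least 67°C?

First 25 bases: CCAATTCAATGAATGTAATGACTCA → Tm = 66°C (< 67°C)
First 26 bases: CCAATTCAATGAATGTAATGACTCAC → Tm = 70°C (≥ 67°C)
Since every base adds ≥2°C, Tm only increases with n, so the threshold is first crossed at n = 26.

n = 26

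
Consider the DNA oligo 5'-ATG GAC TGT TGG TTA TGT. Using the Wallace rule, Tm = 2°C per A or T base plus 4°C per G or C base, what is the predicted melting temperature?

A=3, C=1, G=6, T=8
AT pairs contribute 11, GC pairs contribute 7.
Tm = 2×11 + 4×7 = 50°C

50°C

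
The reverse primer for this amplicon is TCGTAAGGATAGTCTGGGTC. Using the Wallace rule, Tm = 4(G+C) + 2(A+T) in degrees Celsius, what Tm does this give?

T=6, C=3, G=7, A=4
AT pairs contribute 10, GC pairs contribute 10.
Tm = 2(10) + 4(10) = 20 + 40 = 60°C

60°C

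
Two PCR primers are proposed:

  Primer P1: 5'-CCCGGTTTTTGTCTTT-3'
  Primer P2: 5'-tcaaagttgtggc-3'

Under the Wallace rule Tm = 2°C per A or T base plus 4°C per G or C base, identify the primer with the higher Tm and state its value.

Primer P1: A+T=9, G+C=7 → Tm = 2(9)+4(7) = 46°C
Primer P2: A+T=7, G+C=6 → Tm = 2(7)+4(6) = 38°C
46°C vs 38°C → primer P1 is higher.

Primer P1, 46°C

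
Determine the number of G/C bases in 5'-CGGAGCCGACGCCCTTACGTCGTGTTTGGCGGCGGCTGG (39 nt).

Scanning the sequence gives C=12, G=16, A=3, T=8.
Total G or C: 16 + 12 = 28

28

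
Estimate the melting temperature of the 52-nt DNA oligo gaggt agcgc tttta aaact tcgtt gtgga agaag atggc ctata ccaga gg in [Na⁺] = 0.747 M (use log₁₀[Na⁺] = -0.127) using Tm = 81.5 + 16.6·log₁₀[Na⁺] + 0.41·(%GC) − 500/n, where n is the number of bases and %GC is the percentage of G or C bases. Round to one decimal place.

88.7°C

Length n = 52. Scanning the sequence gives C=8, G=16, T=13, A=15.
G+C = 24, so %GC = 24/52 × 100 = 46.154%
Salt term: 16.6 × (-0.127) = -2.108
GC term: 0.41 × 46.154 = 18.923; length term: −500/52 = −9.615
Tm = 81.5 + (-2.108) + 18.923 − 9.615 = 88.7 → 88.7°C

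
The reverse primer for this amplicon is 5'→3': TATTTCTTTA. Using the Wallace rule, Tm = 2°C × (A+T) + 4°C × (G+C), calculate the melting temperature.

22°C

Counting bases: G=0, A=2, T=7, C=1
A+T = 9, G+C = 1
Tm = 4·1 + 2·9 = 4 + 18 = 22°C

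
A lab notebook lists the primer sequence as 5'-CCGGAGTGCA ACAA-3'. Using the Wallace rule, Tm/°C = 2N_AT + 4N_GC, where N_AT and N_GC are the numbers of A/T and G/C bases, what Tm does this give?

A=5, G=4, T=1, C=4
AT pairs contribute 6, GC pairs contribute 8.
Tm = 4·8 + 2·6 = 32 + 12 = 44°C

44°C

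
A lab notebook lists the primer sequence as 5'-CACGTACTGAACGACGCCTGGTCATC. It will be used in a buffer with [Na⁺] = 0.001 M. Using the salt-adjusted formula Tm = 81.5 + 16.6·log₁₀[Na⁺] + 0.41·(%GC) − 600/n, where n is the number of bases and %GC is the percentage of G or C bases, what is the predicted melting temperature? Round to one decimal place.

32.3°C

Length n = 26. Base counts: A=6, C=9, T=5, G=6
G+C = 15, so %GC = 15/26 × 100 = 57.692%
Salt term: 16.6 × (-3) = -49.8
GC term: 0.41 × 57.692 = 23.654; length term: −600/26 = −23.077
Tm = 81.5 + (-49.8) + 23.654 − 23.077 = 32.277 → 32.3°C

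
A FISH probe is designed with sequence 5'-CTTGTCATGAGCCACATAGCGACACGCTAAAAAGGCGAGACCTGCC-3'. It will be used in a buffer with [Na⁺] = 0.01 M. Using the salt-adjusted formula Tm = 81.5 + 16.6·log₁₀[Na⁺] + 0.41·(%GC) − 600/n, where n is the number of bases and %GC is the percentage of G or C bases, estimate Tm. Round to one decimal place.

Length n = 46. Counting bases: A=14, G=11, T=7, C=14
G+C = 25, so %GC = 25/46 × 100 = 54.348%
Salt term: 16.6 × (-2) = -33.2
GC term: 0.41 × 54.348 = 22.283; length term: −600/46 = −13.043
Tm = 81.5 + (-33.2) + 22.283 − 13.043 = 57.54 → 57.5°C

57.5°C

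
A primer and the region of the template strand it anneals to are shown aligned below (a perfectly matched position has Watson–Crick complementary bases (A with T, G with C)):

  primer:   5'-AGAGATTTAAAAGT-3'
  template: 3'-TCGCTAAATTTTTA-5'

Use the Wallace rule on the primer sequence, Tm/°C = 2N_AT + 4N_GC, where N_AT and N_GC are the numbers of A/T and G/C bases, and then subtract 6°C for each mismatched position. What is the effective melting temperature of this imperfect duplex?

Primer base counts: A=7, T=4, G=3, C=0 → A+T=11, G+C=3
Perfect-match Tm = 2(11) + 4(3) = 22 + 12 = 34°C
Mismatches (positions where the bases are not complementary): 2 (at positions 3, 13)
Effective Tm = 34 − 2×6 = 34 − 12 = 22°C

22°C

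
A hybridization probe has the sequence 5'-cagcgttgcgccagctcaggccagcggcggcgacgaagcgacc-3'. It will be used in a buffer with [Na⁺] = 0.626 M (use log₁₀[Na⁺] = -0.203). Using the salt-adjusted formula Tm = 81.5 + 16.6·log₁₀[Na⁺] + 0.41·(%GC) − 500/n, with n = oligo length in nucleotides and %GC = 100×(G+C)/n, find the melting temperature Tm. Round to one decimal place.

97.0°C

Length n = 43. Counting bases: T=3, C=16, A=8, G=16
G+C = 32, so %GC = 32/43 × 100 = 74.419%
Salt term: 16.6 × (-0.203) = -3.37
GC term: 0.41 × 74.419 = 30.512; length term: −500/43 = −11.628
Tm = 81.5 + (-3.37) + 30.512 − 11.628 = 97.014 → 97.0°C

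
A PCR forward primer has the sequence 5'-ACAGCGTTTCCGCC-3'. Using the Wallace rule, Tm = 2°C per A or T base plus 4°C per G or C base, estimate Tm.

46°C

Counting bases: C=6, G=3, T=3, A=2
A+T = 5, G+C = 9
Tm = 2(5) + 4(9) = 10 + 36 = 46°C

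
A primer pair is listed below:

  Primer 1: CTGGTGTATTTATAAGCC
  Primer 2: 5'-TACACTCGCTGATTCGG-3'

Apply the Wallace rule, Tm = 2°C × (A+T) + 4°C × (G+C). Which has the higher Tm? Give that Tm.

Primer 1: A+T=11, G+C=7 → Tm = 2(11)+4(7) = 50°C
Primer 2: A+T=8, G+C=9 → Tm = 2(8)+4(9) = 52°C
50°C vs 52°C → primer 2 is higher.

Primer 2, 52°C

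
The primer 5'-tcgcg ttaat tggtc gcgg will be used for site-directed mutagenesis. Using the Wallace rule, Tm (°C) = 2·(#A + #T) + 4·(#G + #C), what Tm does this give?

60°C

Base counts: A=2, G=7, T=6, C=4
So N_AT = 8 and N_GC = 11.
Tm = 4·11 + 2·8 = 44 + 16 = 60°C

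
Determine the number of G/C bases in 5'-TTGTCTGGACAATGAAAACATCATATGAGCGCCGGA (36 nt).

16

Base counts: A=12, T=8, C=7, G=9
G+C = 9 + 7 = 16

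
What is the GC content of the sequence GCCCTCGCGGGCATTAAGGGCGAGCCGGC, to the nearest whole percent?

76%

A=4, C=10, T=3, G=12
G+C = 12 + 10 = 22 out of 29 bases
%GC = 22/29 × 100 = 75.86% ≈ 76%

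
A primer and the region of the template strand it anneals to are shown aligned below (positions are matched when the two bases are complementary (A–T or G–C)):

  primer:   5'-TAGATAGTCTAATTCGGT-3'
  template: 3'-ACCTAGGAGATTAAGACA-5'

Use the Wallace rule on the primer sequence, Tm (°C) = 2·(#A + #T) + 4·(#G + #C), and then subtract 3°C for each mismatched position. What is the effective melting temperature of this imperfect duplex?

36°C

Primer base counts: A=5, T=7, G=4, C=2 → A+T=12, G+C=6
Perfect-match Tm = 2(12) + 4(6) = 24 + 24 = 48°C
Mismatches (positions where the bases are not complementary): 4 (at positions 2, 6, 7, 16)
Effective Tm = 48 − 4×3 = 48 − 12 = 36°C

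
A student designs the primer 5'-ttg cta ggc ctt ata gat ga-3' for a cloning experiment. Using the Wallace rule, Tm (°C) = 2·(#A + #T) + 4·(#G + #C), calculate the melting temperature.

C=3, A=5, T=7, G=5
So N_AT = 12 and N_GC = 8.
Tm = 2(12) + 4(8) = 24 + 32 = 56°C

56°C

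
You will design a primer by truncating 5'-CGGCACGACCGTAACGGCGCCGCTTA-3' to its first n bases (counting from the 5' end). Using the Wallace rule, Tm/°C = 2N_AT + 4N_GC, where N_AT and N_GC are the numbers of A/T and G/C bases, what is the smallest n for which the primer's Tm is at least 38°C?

n = 11

First 10 bases: CGGCACGACC → Tm = 36°C (< 38°C)
First 11 bases: CGGCACGACCG → Tm = 40°C (≥ 38°C)
Since every base adds ≥2°C, Tm only increases with n, so the threshold is first crossed at n = 11.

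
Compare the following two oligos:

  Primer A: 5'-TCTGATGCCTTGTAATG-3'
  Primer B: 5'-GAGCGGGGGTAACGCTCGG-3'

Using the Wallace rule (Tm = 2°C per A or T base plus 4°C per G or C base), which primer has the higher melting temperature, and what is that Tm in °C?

Primer B, 66°C

Primer A: A+T=10, G+C=7 → Tm = 2(10)+4(7) = 48°C
Primer B: A+T=5, G+C=14 → Tm = 2(5)+4(14) = 66°C
48°C vs 66°C → primer B is higher.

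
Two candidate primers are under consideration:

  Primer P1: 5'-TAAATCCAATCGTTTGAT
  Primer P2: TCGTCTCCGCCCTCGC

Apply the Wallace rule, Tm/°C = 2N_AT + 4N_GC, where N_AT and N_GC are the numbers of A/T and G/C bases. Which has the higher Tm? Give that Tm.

Primer P1: A+T=13, G+C=5 → Tm = 2(13)+4(5) = 46°C
Primer P2: A+T=4, G+C=12 → Tm = 2(4)+4(12) = 56°C
46°C vs 56°C → primer P2 is higher.

Primer P2, 56°C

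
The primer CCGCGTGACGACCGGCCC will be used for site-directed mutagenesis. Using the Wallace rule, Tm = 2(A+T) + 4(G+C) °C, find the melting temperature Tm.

Counting bases: C=9, G=6, T=1, A=2
AT pairs contribute 3, GC pairs contribute 15.
Tm = 4·15 + 2·3 = 60 + 6 = 66°C

66°C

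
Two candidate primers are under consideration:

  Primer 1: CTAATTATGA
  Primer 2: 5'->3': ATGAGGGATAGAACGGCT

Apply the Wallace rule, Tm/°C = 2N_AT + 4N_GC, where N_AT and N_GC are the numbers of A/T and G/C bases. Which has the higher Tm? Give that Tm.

Primer 1: A+T=8, G+C=2 → Tm = 2(8)+4(2) = 24°C
Primer 2: A+T=9, G+C=9 → Tm = 2(9)+4(9) = 54°C
24°C vs 54°C → primer 2 is higher.

Primer 2, 54°C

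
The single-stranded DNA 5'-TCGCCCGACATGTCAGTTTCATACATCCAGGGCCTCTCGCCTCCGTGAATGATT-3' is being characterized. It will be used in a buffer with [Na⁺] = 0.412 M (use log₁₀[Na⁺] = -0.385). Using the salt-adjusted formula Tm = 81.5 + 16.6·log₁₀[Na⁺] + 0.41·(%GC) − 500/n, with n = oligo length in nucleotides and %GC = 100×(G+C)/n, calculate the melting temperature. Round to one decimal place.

Length n = 54. C=18, A=10, T=15, G=11
G+C = 29, so %GC = 29/54 × 100 = 53.704%
Salt term: 16.6 × (-0.385) = -6.391
GC term: 0.41 × 53.704 = 22.019; length term: −500/54 = −9.259
Tm = 81.5 + (-6.391) + 22.019 − 9.259 = 87.869 → 87.9°C

87.9°C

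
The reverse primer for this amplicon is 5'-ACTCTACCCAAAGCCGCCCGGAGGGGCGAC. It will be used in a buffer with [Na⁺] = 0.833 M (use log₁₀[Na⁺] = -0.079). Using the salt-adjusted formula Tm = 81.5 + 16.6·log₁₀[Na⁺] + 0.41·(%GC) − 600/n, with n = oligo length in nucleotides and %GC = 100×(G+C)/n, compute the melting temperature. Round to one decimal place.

88.9°C

Length n = 30. Counting bases: T=2, A=7, C=12, G=9
G+C = 21, so %GC = 21/30 × 100 = 70%
Salt term: 16.6 × (-0.079) = -1.311
GC term: 0.41 × 70 = 28.7; length term: −600/30 = −20
Tm = 81.5 + (-1.311) + 28.7 − 20 = 88.889 → 88.9°C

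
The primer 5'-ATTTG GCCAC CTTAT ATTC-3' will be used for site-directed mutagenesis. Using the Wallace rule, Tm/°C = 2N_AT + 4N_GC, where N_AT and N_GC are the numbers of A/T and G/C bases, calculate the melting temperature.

52°C

Scanning the sequence gives C=5, A=4, G=2, T=8.
A+T = 12, G+C = 7
Tm = 2×12 + 4×7 = 52°C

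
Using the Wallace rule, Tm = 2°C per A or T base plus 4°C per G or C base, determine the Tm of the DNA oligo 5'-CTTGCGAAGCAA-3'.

36°C

Counting bases: A=4, G=3, T=2, C=3
So N_AT = 6 and N_GC = 6.
Tm = 2×6 + 4×6 = 36°C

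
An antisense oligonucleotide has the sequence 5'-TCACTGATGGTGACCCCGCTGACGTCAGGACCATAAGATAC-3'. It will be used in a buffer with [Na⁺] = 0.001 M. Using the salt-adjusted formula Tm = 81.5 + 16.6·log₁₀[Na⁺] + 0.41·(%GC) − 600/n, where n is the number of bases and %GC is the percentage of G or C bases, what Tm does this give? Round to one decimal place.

39.1°C

Length n = 41. Counting bases: A=11, T=8, C=12, G=10
G+C = 22, so %GC = 22/41 × 100 = 53.659%
Salt term: 16.6 × (-3) = -49.8
GC term: 0.41 × 53.659 = 22; length term: −600/41 = −14.634
Tm = 81.5 + (-49.8) + 22 − 14.634 = 39.066 → 39.1°C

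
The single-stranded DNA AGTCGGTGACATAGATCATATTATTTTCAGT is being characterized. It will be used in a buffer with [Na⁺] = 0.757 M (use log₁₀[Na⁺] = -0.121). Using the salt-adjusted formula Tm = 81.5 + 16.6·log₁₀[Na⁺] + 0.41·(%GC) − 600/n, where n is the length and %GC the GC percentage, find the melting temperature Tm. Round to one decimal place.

73.4°C

Length n = 31. Counting bases: G=6, T=12, C=4, A=9
G+C = 10, so %GC = 10/31 × 100 = 32.258%
Salt term: 16.6 × (-0.121) = -2.009
GC term: 0.41 × 32.258 = 13.226; length term: −600/31 = −19.355
Tm = 81.5 + (-2.009) + 13.226 − 19.355 = 73.362 → 73.4°C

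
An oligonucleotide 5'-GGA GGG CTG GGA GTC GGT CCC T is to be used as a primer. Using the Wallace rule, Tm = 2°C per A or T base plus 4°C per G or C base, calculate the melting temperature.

76°C

Counting bases: G=11, A=2, T=4, C=5
AT pairs contribute 6, GC pairs contribute 16.
Tm = 2(6) + 4(16) = 12 + 64 = 76°C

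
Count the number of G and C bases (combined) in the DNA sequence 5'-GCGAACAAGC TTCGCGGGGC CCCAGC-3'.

Base counts: T=2, A=5, G=9, C=10
G+C = 9 + 10 = 19

19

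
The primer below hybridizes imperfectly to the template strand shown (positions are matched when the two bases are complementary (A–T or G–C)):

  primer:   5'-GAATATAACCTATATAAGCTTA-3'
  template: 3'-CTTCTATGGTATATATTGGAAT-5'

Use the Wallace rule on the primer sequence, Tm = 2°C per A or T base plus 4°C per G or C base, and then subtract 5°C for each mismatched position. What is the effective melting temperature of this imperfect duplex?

34°C

Primer base counts: A=10, T=7, G=2, C=3 → A+T=17, G+C=5
Perfect-match Tm = 2(17) + 4(5) = 34 + 20 = 54°C
Mismatches (positions where the bases are not complementary): 4 (at positions 4, 8, 10, 18)
Effective Tm = 54 − 4×5 = 54 − 20 = 34°C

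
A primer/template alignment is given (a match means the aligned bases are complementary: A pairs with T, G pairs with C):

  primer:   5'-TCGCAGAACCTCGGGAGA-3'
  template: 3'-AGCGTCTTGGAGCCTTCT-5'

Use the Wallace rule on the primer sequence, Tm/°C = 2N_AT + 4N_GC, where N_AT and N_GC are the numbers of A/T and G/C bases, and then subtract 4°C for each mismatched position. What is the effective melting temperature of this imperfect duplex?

Primer base counts: A=5, T=2, G=6, C=5 → A+T=7, G+C=11
Perfect-match Tm = 2(7) + 4(11) = 14 + 44 = 58°C
Mismatches (positions where the bases are not complementary): 1 (at position 15)
Effective Tm = 58 − 1×4 = 58 − 4 = 54°C

54°C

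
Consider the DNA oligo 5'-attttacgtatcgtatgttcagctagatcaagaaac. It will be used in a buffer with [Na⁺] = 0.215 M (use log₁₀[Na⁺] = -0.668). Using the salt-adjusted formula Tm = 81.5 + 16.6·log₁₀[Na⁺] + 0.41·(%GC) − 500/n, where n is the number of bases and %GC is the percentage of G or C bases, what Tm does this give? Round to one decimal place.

Length n = 36. G=6, T=12, C=6, A=12
G+C = 12, so %GC = 12/36 × 100 = 33.333%
Salt term: 16.6 × (-0.668) = -11.089
GC term: 0.41 × 33.333 = 13.667; length term: −500/36 = −13.889
Tm = 81.5 + (-11.089) + 13.667 − 13.889 = 70.189 → 70.2°C

70.2°C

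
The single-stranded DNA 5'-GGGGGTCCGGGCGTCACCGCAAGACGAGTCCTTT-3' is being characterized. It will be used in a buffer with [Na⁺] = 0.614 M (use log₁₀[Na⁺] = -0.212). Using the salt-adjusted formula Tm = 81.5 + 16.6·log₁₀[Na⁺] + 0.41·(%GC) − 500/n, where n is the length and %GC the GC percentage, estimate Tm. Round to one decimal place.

91.0°C

Length n = 34. Scanning the sequence gives G=13, C=10, A=5, T=6.
G+C = 23, so %GC = 23/34 × 100 = 67.647%
Salt term: 16.6 × (-0.212) = -3.519
GC term: 0.41 × 67.647 = 27.735; length term: −500/34 = −14.706
Tm = 81.5 + (-3.519) + 27.735 − 14.706 = 91.01 → 91.0°C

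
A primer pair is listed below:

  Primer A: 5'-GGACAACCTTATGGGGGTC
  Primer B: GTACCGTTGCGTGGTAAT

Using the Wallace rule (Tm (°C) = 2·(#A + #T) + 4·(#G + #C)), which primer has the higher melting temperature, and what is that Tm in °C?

Primer A: A+T=8, G+C=11 → Tm = 2(8)+4(11) = 60°C
Primer B: A+T=9, G+C=9 → Tm = 2(9)+4(9) = 54°C
60°C vs 54°C → primer A is higher.

Primer A, 60°C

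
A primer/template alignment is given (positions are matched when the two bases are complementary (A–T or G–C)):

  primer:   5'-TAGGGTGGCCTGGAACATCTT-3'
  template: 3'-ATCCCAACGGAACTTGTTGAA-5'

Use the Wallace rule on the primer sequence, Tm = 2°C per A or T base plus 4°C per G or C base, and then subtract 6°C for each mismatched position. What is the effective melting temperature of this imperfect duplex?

Primer base counts: A=4, T=6, G=7, C=4 → A+T=10, G+C=11
Perfect-match Tm = 2(10) + 4(11) = 20 + 44 = 64°C
Mismatches (positions where the bases are not complementary): 3 (at positions 7, 12, 18)
Effective Tm = 64 − 3×6 = 64 − 18 = 46°C

46°C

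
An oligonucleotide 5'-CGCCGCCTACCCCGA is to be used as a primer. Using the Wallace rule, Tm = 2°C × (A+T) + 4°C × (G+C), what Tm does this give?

54°C

T=1, G=3, C=9, A=2
A+T = 3, G+C = 12
Tm = 2(3) + 4(12) = 6 + 48 = 54°C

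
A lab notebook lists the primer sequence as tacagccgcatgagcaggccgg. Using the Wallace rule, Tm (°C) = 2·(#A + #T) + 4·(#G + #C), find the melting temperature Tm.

74°C

Scanning the sequence gives T=2, G=8, C=7, A=5.
AT pairs contribute 7, GC pairs contribute 15.
Tm = 2(7) + 4(15) = 14 + 60 = 74°C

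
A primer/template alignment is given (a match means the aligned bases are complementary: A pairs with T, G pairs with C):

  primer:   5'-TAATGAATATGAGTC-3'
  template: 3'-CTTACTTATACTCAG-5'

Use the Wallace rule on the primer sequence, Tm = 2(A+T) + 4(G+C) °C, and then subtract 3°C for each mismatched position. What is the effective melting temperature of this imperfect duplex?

35°C

Primer base counts: A=6, T=5, G=3, C=1 → A+T=11, G+C=4
Perfect-match Tm = 2(11) + 4(4) = 22 + 16 = 38°C
Mismatches (positions where the bases are not complementary): 1 (at position 1)
Effective Tm = 38 − 1×3 = 38 − 3 = 35°C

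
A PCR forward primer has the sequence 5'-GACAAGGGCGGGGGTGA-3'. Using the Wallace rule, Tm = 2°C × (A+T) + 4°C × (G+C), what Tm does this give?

58°C

Scanning the sequence gives T=1, C=2, A=4, G=10.
A+T = 5, G+C = 12
Tm = 2(5) + 4(12) = 10 + 48 = 58°C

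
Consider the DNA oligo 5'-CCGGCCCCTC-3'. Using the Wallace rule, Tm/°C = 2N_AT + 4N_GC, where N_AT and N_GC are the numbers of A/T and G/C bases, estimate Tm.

38°C

Counting bases: T=1, G=2, A=0, C=7
So N_AT = 1 and N_GC = 9.
Tm = 4·9 + 2·1 = 36 + 2 = 38°C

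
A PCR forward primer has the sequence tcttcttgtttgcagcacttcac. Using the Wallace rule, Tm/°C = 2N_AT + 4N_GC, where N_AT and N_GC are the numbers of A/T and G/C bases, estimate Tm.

Scanning the sequence gives T=10, G=3, A=3, C=7.
A+T = 13, G+C = 10
Tm = 2(13) + 4(10) = 26 + 40 = 66°C

66°C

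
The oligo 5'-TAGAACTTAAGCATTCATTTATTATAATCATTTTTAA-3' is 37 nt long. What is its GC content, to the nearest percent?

16%

Base counts: A=14, G=2, T=17, C=4
G+C = 2 + 4 = 6 out of 37 bases
%GC = 6/37 × 100 = 16.22% ≈ 16%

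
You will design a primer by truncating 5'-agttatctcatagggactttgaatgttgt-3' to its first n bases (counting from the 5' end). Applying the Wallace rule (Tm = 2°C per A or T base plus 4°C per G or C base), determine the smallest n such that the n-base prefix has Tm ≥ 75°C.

First 27 bases: AGTTATCTCATAGGGACTTTGAATGTT → Tm = 72°C (< 75°C)
First 28 bases: AGTTATCTCATAGGGACTTTGAATGTTG → Tm = 76°C (≥ 75°C)
Since every base adds ≥2°C, Tm only increases with n, so the threshold is first crossed at n = 28.

n = 28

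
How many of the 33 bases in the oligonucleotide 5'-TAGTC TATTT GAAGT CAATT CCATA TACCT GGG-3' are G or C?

Scanning the sequence gives A=9, G=6, T=12, C=6.
G+C = 6 + 6 = 12

12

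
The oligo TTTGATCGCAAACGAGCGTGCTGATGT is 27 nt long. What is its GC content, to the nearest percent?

Base counts: C=5, G=8, A=6, T=8
G+C = 8 + 5 = 13 out of 27 bases
%GC = 13/27 × 100 = 48.15% ≈ 48%

48%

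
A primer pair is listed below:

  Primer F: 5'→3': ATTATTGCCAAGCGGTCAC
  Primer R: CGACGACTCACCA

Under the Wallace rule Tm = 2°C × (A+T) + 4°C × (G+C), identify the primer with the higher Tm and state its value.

Primer F: A+T=10, G+C=9 → Tm = 2(10)+4(9) = 56°C
Primer R: A+T=5, G+C=8 → Tm = 2(5)+4(8) = 42°C
56°C vs 42°C → primer F is higher.

Primer F, 56°C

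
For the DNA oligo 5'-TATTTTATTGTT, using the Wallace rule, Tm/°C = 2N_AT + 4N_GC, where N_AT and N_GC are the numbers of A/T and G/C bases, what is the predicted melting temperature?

26°C

Counting bases: G=1, T=9, A=2, C=0
A+T = 11, G+C = 1
Tm = 2×11 + 4×1 = 26°C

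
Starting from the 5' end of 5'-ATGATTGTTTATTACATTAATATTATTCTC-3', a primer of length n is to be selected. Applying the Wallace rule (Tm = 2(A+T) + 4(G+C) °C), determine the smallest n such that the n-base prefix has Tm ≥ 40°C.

n = 17

First 16 bases: ATGATTGTTTATTACA → Tm = 38°C (< 40°C)
First 17 bases: ATGATTGTTTATTACAT → Tm = 40°C (≥ 40°C)
Each additional base adds 2°C (A/T) or 4°C (G/C), so Tm is non-decreasing in n; n = 17 is the first length to reach 40°C.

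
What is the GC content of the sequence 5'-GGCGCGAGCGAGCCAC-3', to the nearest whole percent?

81%

C=6, G=7, A=3, T=0
G+C = 7 + 6 = 13 out of 16 bases
%GC = 13/16 × 100 = 81.25% ≈ 81%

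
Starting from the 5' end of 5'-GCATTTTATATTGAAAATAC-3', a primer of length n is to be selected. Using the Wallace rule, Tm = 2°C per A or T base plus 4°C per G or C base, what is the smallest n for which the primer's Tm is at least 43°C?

n = 19

First 18 bases: GCATTTTATATTGAAAAT → Tm = 42°C (< 43°C)
First 19 bases: GCATTTTATATTGAAAATA → Tm = 44°C (≥ 43°C)
Each additional base adds 2°C (A/T) or 4°C (G/C), so Tm is non-decreasing in n; n = 19 is the first length to reach 43°C.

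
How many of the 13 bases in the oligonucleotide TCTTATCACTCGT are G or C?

5

T=6, C=4, A=2, G=1
Total G or C: 1 + 4 = 5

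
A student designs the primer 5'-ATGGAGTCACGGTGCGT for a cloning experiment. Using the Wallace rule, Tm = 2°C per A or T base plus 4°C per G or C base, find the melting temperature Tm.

54°C

G=7, A=3, T=4, C=3
A+T = 7, G+C = 10
Tm = 4·10 + 2·7 = 40 + 14 = 54°C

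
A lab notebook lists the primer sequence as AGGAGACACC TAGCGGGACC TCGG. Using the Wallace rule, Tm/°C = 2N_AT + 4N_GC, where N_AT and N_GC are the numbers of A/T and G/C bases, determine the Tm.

Counting bases: G=9, T=2, A=6, C=7
AT pairs contribute 8, GC pairs contribute 16.
Tm = 2(8) + 4(16) = 16 + 64 = 80°C

80°C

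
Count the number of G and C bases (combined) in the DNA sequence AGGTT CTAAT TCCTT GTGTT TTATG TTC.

9

Counting bases: C=4, T=15, G=5, A=4
G+C = 5 + 4 = 9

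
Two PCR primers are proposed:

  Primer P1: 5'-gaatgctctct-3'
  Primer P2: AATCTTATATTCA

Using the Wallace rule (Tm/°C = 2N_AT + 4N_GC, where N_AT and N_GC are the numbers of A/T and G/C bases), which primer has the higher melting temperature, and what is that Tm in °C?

Primer P1, 32°C

Primer P1: A+T=6, G+C=5 → Tm = 2(6)+4(5) = 32°C
Primer P2: A+T=11, G+C=2 → Tm = 2(11)+4(2) = 30°C
32°C vs 30°C → primer P1 is higher.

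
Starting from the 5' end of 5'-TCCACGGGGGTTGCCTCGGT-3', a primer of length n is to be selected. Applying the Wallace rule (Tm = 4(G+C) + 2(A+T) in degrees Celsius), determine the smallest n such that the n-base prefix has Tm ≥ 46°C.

First 13 bases: TCCACGGGGGTTG → Tm = 44°C (< 46°C)
First 14 bases: TCCACGGGGGTTGC → Tm = 48°C (≥ 46°C)
Since every base adds ≥2°C, Tm only increases with n, so the threshold is first crossed at n = 14.

n = 14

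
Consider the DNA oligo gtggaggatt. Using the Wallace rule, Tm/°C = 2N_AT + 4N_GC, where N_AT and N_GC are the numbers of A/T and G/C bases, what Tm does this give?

Counting bases: G=5, T=3, A=2, C=0
So N_AT = 5 and N_GC = 5.
Tm = 4·5 + 2·5 = 20 + 10 = 30°C

30°C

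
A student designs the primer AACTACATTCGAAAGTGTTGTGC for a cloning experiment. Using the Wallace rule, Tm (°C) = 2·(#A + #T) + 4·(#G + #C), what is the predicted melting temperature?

64°C

A=7, T=7, C=4, G=5
A+T = 14, G+C = 9
Tm = 4·9 + 2·14 = 36 + 28 = 64°C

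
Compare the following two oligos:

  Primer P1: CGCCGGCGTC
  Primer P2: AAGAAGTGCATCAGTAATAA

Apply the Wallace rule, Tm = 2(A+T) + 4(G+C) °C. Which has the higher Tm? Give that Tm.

Primer P1: A+T=1, G+C=9 → Tm = 2(1)+4(9) = 38°C
Primer P2: A+T=14, G+C=6 → Tm = 2(14)+4(6) = 52°C
38°C vs 52°C → primer P2 is higher.

Primer P2, 52°C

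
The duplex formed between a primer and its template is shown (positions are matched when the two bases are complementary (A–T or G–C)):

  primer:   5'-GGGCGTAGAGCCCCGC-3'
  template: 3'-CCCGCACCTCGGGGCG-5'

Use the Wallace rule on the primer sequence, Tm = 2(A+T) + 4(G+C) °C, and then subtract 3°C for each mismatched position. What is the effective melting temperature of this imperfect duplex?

Primer base counts: A=2, T=1, G=7, C=6 → A+T=3, G+C=13
Perfect-match Tm = 2(3) + 4(13) = 6 + 52 = 58°C
Mismatches (positions where the bases are not complementary): 1 (at position 7)
Effective Tm = 58 − 1×3 = 58 − 3 = 55°C

55°C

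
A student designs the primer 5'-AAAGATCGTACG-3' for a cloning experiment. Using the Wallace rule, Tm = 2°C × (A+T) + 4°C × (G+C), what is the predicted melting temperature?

Scanning the sequence gives C=2, A=5, G=3, T=2.
A+T = 7, G+C = 5
Tm = 4·5 + 2·7 = 20 + 14 = 34°C

34°C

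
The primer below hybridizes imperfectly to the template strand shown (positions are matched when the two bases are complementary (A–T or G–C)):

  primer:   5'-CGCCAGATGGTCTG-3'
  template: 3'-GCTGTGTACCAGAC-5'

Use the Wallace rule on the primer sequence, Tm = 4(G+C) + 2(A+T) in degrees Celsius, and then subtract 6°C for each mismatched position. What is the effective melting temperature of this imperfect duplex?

34°C

Primer base counts: A=2, T=3, G=5, C=4 → A+T=5, G+C=9
Perfect-match Tm = 2(5) + 4(9) = 10 + 36 = 46°C
Mismatches (positions where the bases are not complementary): 2 (at positions 3, 6)
Effective Tm = 46 − 2×6 = 46 − 12 = 34°C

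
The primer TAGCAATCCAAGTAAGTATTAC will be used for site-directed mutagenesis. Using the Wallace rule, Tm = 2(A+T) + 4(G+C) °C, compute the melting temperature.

Base counts: C=4, G=3, A=9, T=6
So N_AT = 15 and N_GC = 7.
Tm = 2(15) + 4(7) = 30 + 28 = 58°C

58°C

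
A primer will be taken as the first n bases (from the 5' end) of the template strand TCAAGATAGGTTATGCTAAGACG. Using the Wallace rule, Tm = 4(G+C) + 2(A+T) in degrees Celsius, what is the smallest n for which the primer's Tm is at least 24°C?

n = 9

First 8 bases: TCAAGATA → Tm = 20°C (< 24°C)
First 9 bases: TCAAGATAG → Tm = 24°C (≥ 24°C)
Since every base adds ≥2°C, Tm only increases with n, so the threshold is first crossed at n = 9.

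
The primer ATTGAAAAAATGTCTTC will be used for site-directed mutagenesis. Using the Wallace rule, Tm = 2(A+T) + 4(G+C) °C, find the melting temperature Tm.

Counting bases: C=2, G=2, T=6, A=7
A+T = 13, G+C = 4
Tm = 4·4 + 2·13 = 16 + 26 = 42°C

42°C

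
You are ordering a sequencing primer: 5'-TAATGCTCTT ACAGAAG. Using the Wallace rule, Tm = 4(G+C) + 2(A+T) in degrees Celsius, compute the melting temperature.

46°C

Scanning the sequence gives G=3, C=3, T=5, A=6.
AT pairs contribute 11, GC pairs contribute 6.
Tm = 2(11) + 4(6) = 22 + 24 = 46°C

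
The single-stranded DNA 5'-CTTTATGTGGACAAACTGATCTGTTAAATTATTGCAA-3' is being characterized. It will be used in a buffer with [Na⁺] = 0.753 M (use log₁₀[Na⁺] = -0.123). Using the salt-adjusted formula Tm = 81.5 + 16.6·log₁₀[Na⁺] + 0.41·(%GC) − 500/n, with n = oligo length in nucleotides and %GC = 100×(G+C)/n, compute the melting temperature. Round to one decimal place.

Length n = 37. Counting bases: A=12, T=14, C=5, G=6
G+C = 11, so %GC = 11/37 × 100 = 29.73%
Salt term: 16.6 × (-0.123) = -2.042
GC term: 0.41 × 29.73 = 12.189; length term: −500/37 = −13.514
Tm = 81.5 + (-2.042) + 12.189 − 13.514 = 78.133 → 78.1°C

78.1°C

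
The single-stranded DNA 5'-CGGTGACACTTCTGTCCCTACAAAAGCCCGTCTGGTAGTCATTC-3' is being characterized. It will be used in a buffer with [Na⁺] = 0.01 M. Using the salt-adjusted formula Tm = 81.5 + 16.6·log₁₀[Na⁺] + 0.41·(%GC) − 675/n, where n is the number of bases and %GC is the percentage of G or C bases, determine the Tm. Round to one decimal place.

Length n = 44. Counting bases: A=9, G=9, C=14, T=12
G+C = 23, so %GC = 23/44 × 100 = 52.273%
Salt term: 16.6 × (-2) = -33.2
GC term: 0.41 × 52.273 = 21.432; length term: −675/44 = −15.341
Tm = 81.5 + (-33.2) + 21.432 − 15.341 = 54.391 → 54.4°C

54.4°C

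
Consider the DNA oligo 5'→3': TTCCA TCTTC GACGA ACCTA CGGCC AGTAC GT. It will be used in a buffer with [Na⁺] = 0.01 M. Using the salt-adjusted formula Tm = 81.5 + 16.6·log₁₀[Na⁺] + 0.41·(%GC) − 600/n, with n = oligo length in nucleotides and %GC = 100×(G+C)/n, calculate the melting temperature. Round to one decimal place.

Length n = 32. Scanning the sequence gives T=8, G=6, A=7, C=11.
G+C = 17, so %GC = 17/32 × 100 = 53.125%
Salt term: 16.6 × (-2) = -33.2
GC term: 0.41 × 53.125 = 21.781; length term: −600/32 = −18.75
Tm = 81.5 + (-33.2) + 21.781 − 18.75 = 51.331 → 51.3°C

51.3°C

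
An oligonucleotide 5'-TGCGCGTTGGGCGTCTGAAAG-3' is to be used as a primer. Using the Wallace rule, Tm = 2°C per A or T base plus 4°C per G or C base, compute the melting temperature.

68°C

Scanning the sequence gives A=3, G=9, T=5, C=4.
A+T = 8, G+C = 13
Tm = 2×8 + 4×13 = 68°C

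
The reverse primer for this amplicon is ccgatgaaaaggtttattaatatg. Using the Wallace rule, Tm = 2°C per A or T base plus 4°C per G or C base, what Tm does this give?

62°C

Base counts: A=9, T=8, G=5, C=2
So N_AT = 17 and N_GC = 7.
Tm = 4·7 + 2·17 = 28 + 34 = 62°C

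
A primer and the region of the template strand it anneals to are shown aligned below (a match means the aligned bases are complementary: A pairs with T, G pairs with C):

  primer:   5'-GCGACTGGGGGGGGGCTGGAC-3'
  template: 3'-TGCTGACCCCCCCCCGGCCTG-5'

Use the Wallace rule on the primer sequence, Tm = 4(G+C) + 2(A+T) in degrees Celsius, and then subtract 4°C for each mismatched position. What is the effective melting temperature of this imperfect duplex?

Primer base counts: A=2, T=2, G=13, C=4 → A+T=4, G+C=17
Perfect-match Tm = 2(4) + 4(17) = 8 + 68 = 76°C
Mismatches (positions where the bases are not complementary): 2 (at positions 1, 17)
Effective Tm = 76 − 2×4 = 76 − 8 = 68°C

68°C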